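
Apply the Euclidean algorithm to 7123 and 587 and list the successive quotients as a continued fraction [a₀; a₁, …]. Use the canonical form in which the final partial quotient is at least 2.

[12; 7, 2, 3, 11]

⌊7123/587⌋ = 12, remainder 79
⌊587/79⌋ = 7, remainder 34
⌊79/34⌋ = 2, remainder 11
⌊34/11⌋ = 3, remainder 1
⌊11/1⌋ = 11, remainder 0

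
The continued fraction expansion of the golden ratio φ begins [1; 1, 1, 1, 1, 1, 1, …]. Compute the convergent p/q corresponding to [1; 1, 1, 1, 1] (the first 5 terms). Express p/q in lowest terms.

8/5

Starting at the tail and folding back:
Start with 1.
1 + 1/(1/1) = 1 + 1/1 = 2/1
1 + 1/(2/1) = 1 + 1/2 = 3/2
1 + 1/(3/2) = 1 + 2/3 = 5/3
1 + 1/(5/3) = 1 + 3/5 = 8/5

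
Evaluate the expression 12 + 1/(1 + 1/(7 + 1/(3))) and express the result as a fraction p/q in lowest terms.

Build up convergents one term at a time:
a_0 = 12: 12/1
a_1 = 1: 13/1
a_2 = 7: 103/8
a_3 = 3: 322/25

322/25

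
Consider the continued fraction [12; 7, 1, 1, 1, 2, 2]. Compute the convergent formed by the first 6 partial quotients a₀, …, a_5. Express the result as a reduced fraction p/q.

740/61

Collapse the nested fraction from the inside out:
Start with 2.
1 + 1/(2/1) = 1 + 1/2 = 3/2
1 + 1/(3/2) = 1 + 2/3 = 5/3
1 + 1/(5/3) = 1 + 3/5 = 8/5
7 + 1/(8/5) = 7 + 5/8 = 61/8
12 + 1/(61/8) = 12 + 8/61 = 740/61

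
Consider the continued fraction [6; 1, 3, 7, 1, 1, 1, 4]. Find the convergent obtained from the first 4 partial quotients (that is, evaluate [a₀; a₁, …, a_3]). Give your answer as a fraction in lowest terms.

196/29

a_0 = 6: 6/1
a_1 = 1: 7/1
a_2 = 3: 27/4
a_3 = 7: 196/29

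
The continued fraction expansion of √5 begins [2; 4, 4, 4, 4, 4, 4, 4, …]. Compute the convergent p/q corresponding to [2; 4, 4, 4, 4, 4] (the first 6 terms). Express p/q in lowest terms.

2889/1292

Build up convergents one term at a time:
a_0 = 2: 2/1
a_1 = 4: 9/4
a_2 = 4: 38/17
a_3 = 4: 161/72
a_4 = 4: 682/305
a_5 = 4: 2889/1292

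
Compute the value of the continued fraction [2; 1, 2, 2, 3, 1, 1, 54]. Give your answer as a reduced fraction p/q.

8130/3001

Start with 54.
1 + 1/(54/1) = 1 + 1/54 = 55/54
1 + 1/(55/54) = 1 + 54/55 = 109/55
3 + 1/(109/55) = 3 + 55/109 = 382/109
2 + 1/(382/109) = 2 + 109/382 = 873/382
2 + 1/(873/382) = 2 + 382/873 = 2128/873
1 + 1/(2128/873) = 1 + 873/2128 = 3001/2128
2 + 1/(3001/2128) = 2 + 2128/3001 = 8130/3001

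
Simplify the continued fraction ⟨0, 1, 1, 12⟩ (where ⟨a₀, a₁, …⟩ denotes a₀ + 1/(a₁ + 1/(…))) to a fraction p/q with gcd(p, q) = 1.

a_0 = 0: 0/1
a_1 = 1: 1/1
a_2 = 1: 1/2
a_3 = 12: 13/25

13/25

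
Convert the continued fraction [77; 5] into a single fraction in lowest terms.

386/5

Work from the innermost term outward:
Start with 5.
77 + 1/(5/1) = 77 + 1/5 = 386/5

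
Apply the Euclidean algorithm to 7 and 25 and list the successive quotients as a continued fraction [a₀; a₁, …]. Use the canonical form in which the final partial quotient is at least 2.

[0; 3, 1, 1, 3]

7 = 0·25 + 7, so a_0 = 0
25 = 3·7 + 4, so a_1 = 3
7 = 1·4 + 3, so a_2 = 1
4 = 1·3 + 1, so a_3 = 1
3 = 3·1 + 0, so a_4 = 3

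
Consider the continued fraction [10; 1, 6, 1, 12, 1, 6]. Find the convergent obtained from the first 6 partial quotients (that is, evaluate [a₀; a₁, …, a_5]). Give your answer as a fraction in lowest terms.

1207/111

a_0 = 10: 10/1
a_1 = 1: 11/1
a_2 = 6: 76/7
a_3 = 1: 87/8
a_4 = 12: 1120/103
a_5 = 1: 1207/111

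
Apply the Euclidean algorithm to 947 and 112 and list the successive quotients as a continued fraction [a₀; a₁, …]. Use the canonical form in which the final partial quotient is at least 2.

[8; 2, 5, 10]

Run the Euclidean algorithm, recording each quotient:
947 ÷ 112 → quotient 8, remainder 51
112 ÷ 51 → quotient 2, remainder 10
51 ÷ 10 → quotient 5, remainder 1
10 ÷ 1 → quotient 10, remainder 0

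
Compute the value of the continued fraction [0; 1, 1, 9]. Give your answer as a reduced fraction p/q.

10/19

a_0 = 0: 0/1
a_1 = 1: 1/1
a_2 = 1: 1/2
a_3 = 9: 10/19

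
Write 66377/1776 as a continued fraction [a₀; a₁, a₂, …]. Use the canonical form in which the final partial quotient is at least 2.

[37; 2, 1, 2, 27, 2, 1, 2]

⌊66377/1776⌋ = 37, remainder 665
⌊1776/665⌋ = 2, remainder 446
⌊665/446⌋ = 1, remainder 219
⌊446/219⌋ = 2, remainder 8
⌊219/8⌋ = 27, remainder 3
⌊8/3⌋ = 2, remainder 2
⌊3/2⌋ = 1, remainder 1
⌊2/1⌋ = 2, remainder 0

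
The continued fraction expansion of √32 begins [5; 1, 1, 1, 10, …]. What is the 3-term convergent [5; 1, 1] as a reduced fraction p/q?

Start with 1.
1 + 1/(1/1) = 1 + 1/1 = 2/1
5 + 1/(2/1) = 5 + 1/2 = 11/2

11/2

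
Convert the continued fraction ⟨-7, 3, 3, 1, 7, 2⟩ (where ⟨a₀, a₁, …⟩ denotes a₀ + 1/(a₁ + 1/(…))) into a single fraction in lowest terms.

Collapse the nested fraction from the inside out:
Start with 2.
7 + 1/(2/1) = 7 + 1/2 = 15/2
1 + 1/(15/2) = 1 + 2/15 = 17/15
3 + 1/(17/15) = 3 + 15/17 = 66/17
3 + 1/(66/17) = 3 + 17/66 = 215/66
-7 + 1/(215/66) = -7 + 66/215 = -1439/215

-1439/215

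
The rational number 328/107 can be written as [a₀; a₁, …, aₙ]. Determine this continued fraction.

⌊328/107⌋ = 3, remainder 7
⌊107/7⌋ = 15, remainder 2
⌊7/2⌋ = 3, remainder 1
⌊2/1⌋ = 2, remainder 0

[3; 15, 3, 2]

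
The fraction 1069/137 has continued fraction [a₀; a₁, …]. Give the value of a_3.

13

Run the Euclidean algorithm, recording each quotient:
⌊1069/137⌋ = 7, remainder 110
⌊137/110⌋ = 1, remainder 27
⌊110/27⌋ = 4, remainder 2
⌊27/2⌋ = 13, remainder 1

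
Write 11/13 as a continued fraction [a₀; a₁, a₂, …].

[0; 1, 5, 2]

Apply division with remainder until the remainder is 0:
11 ÷ 13 → quotient 0, remainder 11
13 ÷ 11 → quotient 1, remainder 2
11 ÷ 2 → quotient 5, remainder 1
2 ÷ 1 → quotient 2, remainder 0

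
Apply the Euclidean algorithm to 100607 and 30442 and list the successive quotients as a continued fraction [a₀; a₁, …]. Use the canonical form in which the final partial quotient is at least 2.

[3; 3, 3, 1, 1, 3, 46, 8]

Apply division with remainder until the remainder is 0:
100607 = 3·30442 + 9281, so a_0 = 3
30442 = 3·9281 + 2599, so a_1 = 3
9281 = 3·2599 + 1484, so a_2 = 3
2599 = 1·1484 + 1115, so a_3 = 1
1484 = 1·1115 + 369, so a_4 = 1
1115 = 3·369 + 8, so a_5 = 3
369 = 46·8 + 1, so a_6 = 46
8 = 8·1 + 0, so a_7 = 8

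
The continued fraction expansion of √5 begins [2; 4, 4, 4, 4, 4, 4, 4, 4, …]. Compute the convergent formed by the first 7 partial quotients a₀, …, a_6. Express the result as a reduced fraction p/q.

12238/5473

Start with 4.
4 + 1/(4/1) = 4 + 1/4 = 17/4
4 + 1/(17/4) = 4 + 4/17 = 72/17
4 + 1/(72/17) = 4 + 17/72 = 305/72
4 + 1/(305/72) = 4 + 72/305 = 1292/305
4 + 1/(1292/305) = 4 + 305/1292 = 5473/1292
2 + 1/(5473/1292) = 2 + 1292/5473 = 12238/5473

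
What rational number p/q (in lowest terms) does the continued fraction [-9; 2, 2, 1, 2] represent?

-163/19

a_0 = -9: -9/1
a_1 = 2: -17/2
a_2 = 2: -43/5
a_3 = 1: -60/7
a_4 = 2: -163/19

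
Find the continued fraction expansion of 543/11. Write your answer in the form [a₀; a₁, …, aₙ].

Apply division with remainder until the remainder is 0:
⌊543/11⌋ = 49, remainder 4
⌊11/4⌋ = 2, remainder 3
⌊4/3⌋ = 1, remainder 1
⌊3/1⌋ = 3, remainder 0

[49; 2, 1, 3]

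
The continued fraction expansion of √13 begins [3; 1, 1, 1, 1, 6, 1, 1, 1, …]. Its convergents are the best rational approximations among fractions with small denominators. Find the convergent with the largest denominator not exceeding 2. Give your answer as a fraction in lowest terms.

7/2

List convergents until the denominator exceeds the bound:
a_0 = 3: 3/1  (≤ bound)
a_1 = 1: 4/1  (≤ bound)
a_2 = 1: 7/2  (≤ bound)
a_3 = 1: 11/3  (> 2, stop)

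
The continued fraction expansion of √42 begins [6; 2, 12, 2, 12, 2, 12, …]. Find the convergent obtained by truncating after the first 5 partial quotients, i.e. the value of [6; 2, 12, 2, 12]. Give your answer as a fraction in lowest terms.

4206/649

Start with 12.
2 + 1/(12/1) = 2 + 1/12 = 25/12
12 + 1/(25/12) = 12 + 12/25 = 312/25
2 + 1/(312/25) = 2 + 25/312 = 649/312
6 + 1/(649/312) = 6 + 312/649 = 4206/649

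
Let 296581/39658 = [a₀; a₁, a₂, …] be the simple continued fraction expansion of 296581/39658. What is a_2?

11

Run the Euclidean algorithm, recording each quotient:
296581 = 7·39658 + 18975, so a_0 = 7
39658 = 2·18975 + 1708, so a_1 = 2
18975 = 11·1708 + 187, so a_2 = 11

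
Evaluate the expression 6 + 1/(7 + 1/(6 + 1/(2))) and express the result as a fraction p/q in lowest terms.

Work from the innermost term outward:
Start with 2.
6 + 1/(2/1) = 6 + 1/2 = 13/2
7 + 1/(13/2) = 7 + 2/13 = 93/13
6 + 1/(93/13) = 6 + 13/93 = 571/93

571/93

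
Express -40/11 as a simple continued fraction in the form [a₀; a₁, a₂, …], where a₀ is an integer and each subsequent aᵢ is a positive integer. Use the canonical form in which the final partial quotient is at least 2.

⌊-40/11⌋ = -4, remainder 4
⌊11/4⌋ = 2, remainder 3
⌊4/3⌋ = 1, remainder 1
⌊3/1⌋ = 3, remainder 0

[-4; 2, 1, 3]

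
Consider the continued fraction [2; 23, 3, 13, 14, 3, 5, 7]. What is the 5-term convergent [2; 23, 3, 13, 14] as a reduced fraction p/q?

Work from the innermost term outward:
Start with 14.
13 + 1/(14/1) = 13 + 1/14 = 183/14
3 + 1/(183/14) = 3 + 14/183 = 563/183
23 + 1/(563/183) = 23 + 183/563 = 13132/563
2 + 1/(13132/563) = 2 + 563/13132 = 26827/13132

26827/13132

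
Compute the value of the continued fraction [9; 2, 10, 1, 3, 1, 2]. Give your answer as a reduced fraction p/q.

Start with 2.
1 + 1/(2/1) = 1 + 1/2 = 3/2
3 + 1/(3/2) = 3 + 2/3 = 11/3
1 + 1/(11/3) = 1 + 3/11 = 14/11
10 + 1/(14/11) = 10 + 11/14 = 151/14
2 + 1/(151/14) = 2 + 14/151 = 316/151
9 + 1/(316/151) = 9 + 151/316 = 2995/316

2995/316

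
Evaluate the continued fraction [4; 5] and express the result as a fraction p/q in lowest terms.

Use the convergent recurrence hₖ = aₖ·hₖ₋₁ + hₖ₋₂ (and likewise for the denominators kₖ):
a_0 = 4: 4/1
a_1 = 5: 21/5

21/5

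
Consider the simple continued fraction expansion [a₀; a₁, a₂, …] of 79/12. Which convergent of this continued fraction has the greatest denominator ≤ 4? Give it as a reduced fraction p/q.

13/2

a_0 = 6: 6/1  (≤ bound)
a_1 = 1: 7/1  (≤ bound)
a_2 = 1: 13/2  (≤ bound)
a_3 = 2: 33/5  (> 4, stop)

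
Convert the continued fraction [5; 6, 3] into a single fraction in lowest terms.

98/19

Use the convergent recurrence hₖ = aₖ·hₖ₋₁ + hₖ₋₂ (and likewise for the denominators kₖ):
a_0 = 5: 5/1
a_1 = 6: 31/6
a_2 = 3: 98/19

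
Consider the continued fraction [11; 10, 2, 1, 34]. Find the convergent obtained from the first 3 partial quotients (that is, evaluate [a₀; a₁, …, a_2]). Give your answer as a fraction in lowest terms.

233/21

Compute successive convergents:
a_0 = 11: 11/1
a_1 = 10: 111/10
a_2 = 2: 233/21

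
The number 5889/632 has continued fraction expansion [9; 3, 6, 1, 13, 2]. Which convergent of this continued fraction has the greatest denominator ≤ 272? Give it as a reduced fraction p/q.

205/22

a_0 = 9: 9/1  (≤ bound)
a_1 = 3: 28/3  (≤ bound)
a_2 = 6: 177/19  (≤ bound)
a_3 = 1: 205/22  (≤ bound)
a_4 = 13: 2842/305  (> 272, stop)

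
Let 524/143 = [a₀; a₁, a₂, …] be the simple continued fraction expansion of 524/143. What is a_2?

1

Run the Euclidean algorithm, recording each quotient:
524 ÷ 143 → quotient 3, remainder 95
143 ÷ 95 → quotient 1, remainder 48
95 ÷ 48 → quotient 1, remainder 47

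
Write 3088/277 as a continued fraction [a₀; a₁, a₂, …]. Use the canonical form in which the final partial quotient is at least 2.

[11; 6, 1, 3, 10]

⌊3088/277⌋ = 11, remainder 41
⌊277/41⌋ = 6, remainder 31
⌊41/31⌋ = 1, remainder 10
⌊31/10⌋ = 3, remainder 1
⌊10/1⌋ = 10, remainder 0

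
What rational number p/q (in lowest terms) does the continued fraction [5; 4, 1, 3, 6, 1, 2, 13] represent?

Starting at the tail and folding back:
Start with 13.
2 + 1/(13/1) = 2 + 1/13 = 27/13
1 + 1/(27/13) = 1 + 13/27 = 40/27
6 + 1/(40/27) = 6 + 27/40 = 267/40
3 + 1/(267/40) = 3 + 40/267 = 841/267
1 + 1/(841/267) = 1 + 267/841 = 1108/841
4 + 1/(1108/841) = 4 + 841/1108 = 5273/1108
5 + 1/(5273/1108) = 5 + 1108/5273 = 27473/5273

27473/5273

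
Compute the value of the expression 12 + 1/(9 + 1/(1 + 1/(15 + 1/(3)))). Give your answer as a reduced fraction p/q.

Work from the innermost term outward:
Start with 3.
15 + 1/(3/1) = 15 + 1/3 = 46/3
1 + 1/(46/3) = 1 + 3/46 = 49/46
9 + 1/(49/46) = 9 + 46/49 = 487/49
12 + 1/(487/49) = 12 + 49/487 = 5893/487

5893/487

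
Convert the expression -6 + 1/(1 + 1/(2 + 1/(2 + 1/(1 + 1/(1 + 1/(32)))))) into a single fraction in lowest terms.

Start with 32.
1 + 1/(32/1) = 1 + 1/32 = 33/32
1 + 1/(33/32) = 1 + 32/33 = 65/33
2 + 1/(65/33) = 2 + 33/65 = 163/65
2 + 1/(163/65) = 2 + 65/163 = 391/163
1 + 1/(391/163) = 1 + 163/391 = 554/391
-6 + 1/(554/391) = -6 + 391/554 = -2933/554

-2933/554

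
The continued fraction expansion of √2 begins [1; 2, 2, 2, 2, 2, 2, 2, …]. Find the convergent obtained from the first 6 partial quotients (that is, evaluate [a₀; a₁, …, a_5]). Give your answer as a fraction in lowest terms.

Compute successive convergents:
a_0 = 1: 1/1
a_1 = 2: 3/2
a_2 = 2: 7/5
a_3 = 2: 17/12
a_4 = 2: 41/29
a_5 = 2: 99/70

99/70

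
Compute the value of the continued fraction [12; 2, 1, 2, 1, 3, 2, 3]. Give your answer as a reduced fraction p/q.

Start with 3.
2 + 1/(3/1) = 2 + 1/3 = 7/3
3 + 1/(7/3) = 3 + 3/7 = 24/7
1 + 1/(24/7) = 1 + 7/24 = 31/24
2 + 1/(31/24) = 2 + 24/31 = 86/31
1 + 1/(86/31) = 1 + 31/86 = 117/86
2 + 1/(117/86) = 2 + 86/117 = 320/117
12 + 1/(320/117) = 12 + 117/320 = 3957/320

3957/320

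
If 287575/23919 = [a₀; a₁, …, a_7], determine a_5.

2

287575 ÷ 23919 → quotient 12, remainder 547
23919 ÷ 547 → quotient 43, remainder 398
547 ÷ 398 → quotient 1, remainder 149
398 ÷ 149 → quotient 2, remainder 100
149 ÷ 100 → quotient 1, remainder 49
100 ÷ 49 → quotient 2, remainder 2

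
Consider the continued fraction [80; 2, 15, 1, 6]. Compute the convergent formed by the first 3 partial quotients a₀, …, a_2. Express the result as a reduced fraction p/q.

2495/31

Start with 15.
2 + 1/(15/1) = 2 + 1/15 = 31/15
80 + 1/(31/15) = 80 + 15/31 = 2495/31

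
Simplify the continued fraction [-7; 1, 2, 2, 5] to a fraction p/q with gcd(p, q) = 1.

-239/38

Starting at the tail and folding back:
Start with 5.
2 + 1/(5/1) = 2 + 1/5 = 11/5
2 + 1/(11/5) = 2 + 5/11 = 27/11
1 + 1/(27/11) = 1 + 11/27 = 38/27
-7 + 1/(38/27) = -7 + 27/38 = -239/38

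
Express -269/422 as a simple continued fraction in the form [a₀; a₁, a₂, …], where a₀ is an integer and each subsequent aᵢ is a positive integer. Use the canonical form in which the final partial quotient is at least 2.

-269 = -1·422 + 153, so a_0 = -1
422 = 2·153 + 116, so a_1 = 2
153 = 1·116 + 37, so a_2 = 1
116 = 3·37 + 5, so a_3 = 3
37 = 7·5 + 2, so a_4 = 7
5 = 2·2 + 1, so a_5 = 2
2 = 2·1 + 0, so a_6 = 2

[-1; 2, 1, 3, 7, 2, 2]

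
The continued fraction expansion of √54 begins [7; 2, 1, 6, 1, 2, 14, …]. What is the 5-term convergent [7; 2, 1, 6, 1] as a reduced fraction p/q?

169/23

Start with 1.
6 + 1/(1/1) = 6 + 1/1 = 7/1
1 + 1/(7/1) = 1 + 1/7 = 8/7
2 + 1/(8/7) = 2 + 7/8 = 23/8
7 + 1/(23/8) = 7 + 8/23 = 169/23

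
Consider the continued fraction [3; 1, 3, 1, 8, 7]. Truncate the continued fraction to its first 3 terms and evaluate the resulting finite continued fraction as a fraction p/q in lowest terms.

Use the convergent recurrence hₖ = aₖ·hₖ₋₁ + hₖ₋₂ (and likewise for the denominators kₖ):
a_0 = 3: 3/1
a_1 = 1: 4/1
a_2 = 3: 15/4

15/4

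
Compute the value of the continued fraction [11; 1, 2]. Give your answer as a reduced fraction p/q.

35/3

Use the convergent recurrence hₖ = aₖ·hₖ₋₁ + hₖ₋₂ (and likewise for the denominators kₖ):
a_0 = 11: 11/1
a_1 = 1: 12/1
a_2 = 2: 35/3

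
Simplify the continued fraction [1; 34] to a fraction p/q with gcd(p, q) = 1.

Start with 34.
1 + 1/(34/1) = 1 + 1/34 = 35/34

35/34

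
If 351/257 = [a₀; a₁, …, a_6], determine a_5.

351 = 1·257 + 94, so a_0 = 1
257 = 2·94 + 69, so a_1 = 2
94 = 1·69 + 25, so a_2 = 1
69 = 2·25 + 19, so a_3 = 2
25 = 1·19 + 6, so a_4 = 1
19 = 3·6 + 1, so a_5 = 3

3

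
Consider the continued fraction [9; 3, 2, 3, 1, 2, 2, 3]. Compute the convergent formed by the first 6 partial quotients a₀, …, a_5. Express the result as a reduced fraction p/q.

Start with 2.
1 + 1/(2/1) = 1 + 1/2 = 3/2
3 + 1/(3/2) = 3 + 2/3 = 11/3
2 + 1/(11/3) = 2 + 3/11 = 25/11
3 + 1/(25/11) = 3 + 11/25 = 86/25
9 + 1/(86/25) = 9 + 25/86 = 799/86

799/86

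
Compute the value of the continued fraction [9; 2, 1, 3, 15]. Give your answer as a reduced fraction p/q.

a_0 = 9: 9/1
a_1 = 2: 19/2
a_2 = 1: 28/3
a_3 = 3: 103/11
a_4 = 15: 1573/168

1573/168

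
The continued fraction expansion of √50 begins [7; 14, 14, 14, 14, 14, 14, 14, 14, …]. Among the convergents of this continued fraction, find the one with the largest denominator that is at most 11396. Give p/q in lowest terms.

a_0 = 7: 7/1  (≤ bound)
a_1 = 14: 99/14  (≤ bound)
a_2 = 14: 1393/197  (≤ bound)
a_3 = 14: 19601/2772  (≤ bound)
a_4 = 14: 275807/39005  (> 11396, stop)

19601/2772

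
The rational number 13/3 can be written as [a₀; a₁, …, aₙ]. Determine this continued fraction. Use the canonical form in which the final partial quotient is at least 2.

13 = 4·3 + 1, so a_0 = 4
3 = 3·1 + 0, so a_1 = 3

[4; 3]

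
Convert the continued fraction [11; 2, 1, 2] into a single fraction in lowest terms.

a_0 = 11: 11/1
a_1 = 2: 23/2
a_2 = 1: 34/3
a_3 = 2: 91/8

91/8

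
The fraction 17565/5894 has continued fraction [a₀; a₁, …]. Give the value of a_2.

49

Repeatedly divide and take the remainder:
⌊17565/5894⌋ = 2, remainder 5777
⌊5894/5777⌋ = 1, remainder 117
⌊5777/117⌋ = 49, remainder 44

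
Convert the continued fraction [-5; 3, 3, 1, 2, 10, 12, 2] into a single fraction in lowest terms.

-44113/9397

Use the convergent recurrence hₖ = aₖ·hₖ₋₁ + hₖ₋₂ (and likewise for the denominators kₖ):
a_0 = -5: -5/1
a_1 = 3: -14/3
a_2 = 3: -47/10
a_3 = 1: -61/13
a_4 = 2: -169/36
a_5 = 10: -1751/373
a_6 = 12: -21181/4512
a_7 = 2: -44113/9397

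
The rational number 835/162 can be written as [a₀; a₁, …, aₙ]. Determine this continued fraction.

⌊835/162⌋ = 5, remainder 25
⌊162/25⌋ = 6, remainder 12
⌊25/12⌋ = 2, remainder 1
⌊12/1⌋ = 12, remainder 0

[5; 6, 2, 12]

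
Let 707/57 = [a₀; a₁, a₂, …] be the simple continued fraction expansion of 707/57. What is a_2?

2

⌊707/57⌋ = 12, remainder 23
⌊57/23⌋ = 2, remainder 11
⌊23/11⌋ = 2, remainder 1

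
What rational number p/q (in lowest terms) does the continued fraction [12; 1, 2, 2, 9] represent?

a_0 = 12: 12/1
a_1 = 1: 13/1
a_2 = 2: 38/3
a_3 = 2: 89/7
a_4 = 9: 839/66

839/66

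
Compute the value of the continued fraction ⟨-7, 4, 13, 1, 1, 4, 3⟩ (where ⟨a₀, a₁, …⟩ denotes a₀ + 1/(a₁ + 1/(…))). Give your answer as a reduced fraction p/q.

-10814/1601

Start with 3.
4 + 1/(3/1) = 4 + 1/3 = 13/3
1 + 1/(13/3) = 1 + 3/13 = 16/13
1 + 1/(16/13) = 1 + 13/16 = 29/16
13 + 1/(29/16) = 13 + 16/29 = 393/29
4 + 1/(393/29) = 4 + 29/393 = 1601/393
-7 + 1/(1601/393) = -7 + 393/1601 = -10814/1601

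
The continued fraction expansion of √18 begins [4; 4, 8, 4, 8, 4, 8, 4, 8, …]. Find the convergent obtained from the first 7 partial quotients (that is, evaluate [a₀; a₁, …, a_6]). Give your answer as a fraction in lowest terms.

161564/38081

Work from the innermost term outward:
Start with 8.
4 + 1/(8/1) = 4 + 1/8 = 33/8
8 + 1/(33/8) = 8 + 8/33 = 272/33
4 + 1/(272/33) = 4 + 33/272 = 1121/272
8 + 1/(1121/272) = 8 + 272/1121 = 9240/1121
4 + 1/(9240/1121) = 4 + 1121/9240 = 38081/9240
4 + 1/(38081/9240) = 4 + 9240/38081 = 161564/38081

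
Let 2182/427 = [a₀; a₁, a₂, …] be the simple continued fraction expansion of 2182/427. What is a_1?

2182 ÷ 427 → quotient 5, remainder 47
427 ÷ 47 → quotient 9, remainder 4

9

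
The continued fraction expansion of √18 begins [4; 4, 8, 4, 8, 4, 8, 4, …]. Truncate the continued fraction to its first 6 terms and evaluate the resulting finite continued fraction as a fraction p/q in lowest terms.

19601/4620

a_0 = 4: 4/1
a_1 = 4: 17/4
a_2 = 8: 140/33
a_3 = 4: 577/136
a_4 = 8: 4756/1121
a_5 = 4: 19601/4620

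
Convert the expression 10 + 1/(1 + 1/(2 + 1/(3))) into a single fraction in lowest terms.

a_0 = 10: 10/1
a_1 = 1: 11/1
a_2 = 2: 32/3
a_3 = 3: 107/10

107/10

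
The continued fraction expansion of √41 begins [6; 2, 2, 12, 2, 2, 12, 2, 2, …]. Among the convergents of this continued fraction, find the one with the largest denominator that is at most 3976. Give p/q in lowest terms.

a_0 = 6: 6/1  (≤ bound)
a_1 = 2: 13/2  (≤ bound)
a_2 = 2: 32/5  (≤ bound)
a_3 = 12: 397/62  (≤ bound)
a_4 = 2: 826/129  (≤ bound)
a_5 = 2: 2049/320  (≤ bound)
a_6 = 12: 25414/3969  (≤ bound)
a_7 = 2: 52877/8258  (> 3976, stop)

25414/3969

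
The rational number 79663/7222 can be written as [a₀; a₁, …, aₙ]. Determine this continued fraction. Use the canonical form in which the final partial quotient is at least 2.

[11; 32, 1, 2, 8, 1, 7]

79663 ÷ 7222 → quotient 11, remainder 221
7222 ÷ 221 → quotient 32, remainder 150
221 ÷ 150 → quotient 1, remainder 71
150 ÷ 71 → quotient 2, remainder 8
71 ÷ 8 → quotient 8, remainder 7
8 ÷ 7 → quotient 1, remainder 1
7 ÷ 1 → quotient 7, remainder 0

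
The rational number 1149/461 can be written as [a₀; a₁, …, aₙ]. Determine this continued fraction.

⌊1149/461⌋ = 2, remainder 227
⌊461/227⌋ = 2, remainder 7
⌊227/7⌋ = 32, remainder 3
⌊7/3⌋ = 2, remainder 1
⌊3/1⌋ = 3, remainder 0

[2; 2, 32, 2, 3]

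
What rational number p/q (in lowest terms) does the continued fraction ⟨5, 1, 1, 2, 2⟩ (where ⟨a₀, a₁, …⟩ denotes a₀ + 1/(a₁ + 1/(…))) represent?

67/12

Start with 2.
2 + 1/(2/1) = 2 + 1/2 = 5/2
1 + 1/(5/2) = 1 + 2/5 = 7/5
1 + 1/(7/5) = 1 + 5/7 = 12/7
5 + 1/(12/7) = 5 + 7/12 = 67/12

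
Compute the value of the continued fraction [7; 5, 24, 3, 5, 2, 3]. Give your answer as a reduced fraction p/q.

106759/14831

Build up convergents one term at a time:
a_0 = 7: 7/1
a_1 = 5: 36/5
a_2 = 24: 871/121
a_3 = 3: 2649/368
a_4 = 5: 14116/1961
a_5 = 2: 30881/4290
a_6 = 3: 106759/14831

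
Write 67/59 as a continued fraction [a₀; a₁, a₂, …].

[1; 7, 2, 1, 2]

67 = 1·59 + 8, so a_0 = 1
59 = 7·8 + 3, so a_1 = 7
8 = 2·3 + 2, so a_2 = 2
3 = 1·2 + 1, so a_3 = 1
2 = 2·1 + 0, so a_4 = 2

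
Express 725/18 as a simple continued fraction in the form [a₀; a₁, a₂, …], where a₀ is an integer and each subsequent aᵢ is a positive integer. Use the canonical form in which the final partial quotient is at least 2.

[40; 3, 1, 1, 2]

Apply division with remainder until the remainder is 0:
⌊725/18⌋ = 40, remainder 5
⌊18/5⌋ = 3, remainder 3
⌊5/3⌋ = 1, remainder 2
⌊3/2⌋ = 1, remainder 1
⌊2/1⌋ = 2, remainder 0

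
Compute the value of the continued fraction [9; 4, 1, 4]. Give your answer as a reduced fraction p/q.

221/24

Work from the innermost term outward:
Start with 4.
1 + 1/(4/1) = 1 + 1/4 = 5/4
4 + 1/(5/4) = 4 + 4/5 = 24/5
9 + 1/(24/5) = 9 + 5/24 = 221/24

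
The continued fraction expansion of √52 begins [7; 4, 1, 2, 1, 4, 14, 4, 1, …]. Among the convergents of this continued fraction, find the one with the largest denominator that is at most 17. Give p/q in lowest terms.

List convergents until the denominator exceeds the bound:
a_0 = 7: 7/1  (≤ bound)
a_1 = 4: 29/4  (≤ bound)
a_2 = 1: 36/5  (≤ bound)
a_3 = 2: 101/14  (≤ bound)
a_4 = 1: 137/19  (> 17, stop)

101/14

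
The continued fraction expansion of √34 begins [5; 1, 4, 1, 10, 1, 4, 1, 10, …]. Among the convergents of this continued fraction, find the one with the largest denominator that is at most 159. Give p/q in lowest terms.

414/71

a_0 = 5: 5/1  (≤ bound)
a_1 = 1: 6/1  (≤ bound)
a_2 = 4: 29/5  (≤ bound)
a_3 = 1: 35/6  (≤ bound)
a_4 = 10: 379/65  (≤ bound)
a_5 = 1: 414/71  (≤ bound)
a_6 = 4: 2035/349  (> 159, stop)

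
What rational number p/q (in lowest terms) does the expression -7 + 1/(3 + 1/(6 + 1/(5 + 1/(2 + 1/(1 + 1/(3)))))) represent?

Start with 3.
1 + 1/(3/1) = 1 + 1/3 = 4/3
2 + 1/(4/3) = 2 + 3/4 = 11/4
5 + 1/(11/4) = 5 + 4/11 = 59/11
6 + 1/(59/11) = 6 + 11/59 = 365/59
3 + 1/(365/59) = 3 + 59/365 = 1154/365
-7 + 1/(1154/365) = -7 + 365/1154 = -7713/1154

-7713/1154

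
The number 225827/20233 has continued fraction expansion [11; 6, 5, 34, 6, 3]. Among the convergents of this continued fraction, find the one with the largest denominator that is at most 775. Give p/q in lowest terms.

a_0 = 11: 11/1  (≤ bound)
a_1 = 6: 67/6  (≤ bound)
a_2 = 5: 346/31  (≤ bound)
a_3 = 34: 11831/1060  (> 775, stop)

346/31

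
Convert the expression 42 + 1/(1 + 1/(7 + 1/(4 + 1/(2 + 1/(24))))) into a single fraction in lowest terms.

Work from the innermost term outward:
Start with 24.
2 + 1/(24/1) = 2 + 1/24 = 49/24
4 + 1/(49/24) = 4 + 24/49 = 220/49
7 + 1/(220/49) = 7 + 49/220 = 1589/220
1 + 1/(1589/220) = 1 + 220/1589 = 1809/1589
42 + 1/(1809/1589) = 42 + 1589/1809 = 77567/1809

77567/1809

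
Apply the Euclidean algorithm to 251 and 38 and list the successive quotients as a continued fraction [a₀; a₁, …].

[6; 1, 1, 1, 1, 7]

251 ÷ 38 → quotient 6, remainder 23
38 ÷ 23 → quotient 1, remainder 15
23 ÷ 15 → quotient 1, remainder 8
15 ÷ 8 → quotient 1, remainder 7
8 ÷ 7 → quotient 1, remainder 1
7 ÷ 1 → quotient 7, remainder 0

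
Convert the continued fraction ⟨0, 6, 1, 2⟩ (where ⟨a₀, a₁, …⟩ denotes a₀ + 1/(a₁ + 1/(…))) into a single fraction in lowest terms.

a_0 = 0: 0/1
a_1 = 6: 1/6
a_2 = 1: 1/7
a_3 = 2: 3/20

3/20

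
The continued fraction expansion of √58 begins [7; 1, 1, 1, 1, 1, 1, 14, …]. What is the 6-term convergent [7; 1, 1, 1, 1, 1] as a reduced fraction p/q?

Collapse the nested fraction from the inside out:
Start with 1.
1 + 1/(1/1) = 1 + 1/1 = 2/1
1 + 1/(2/1) = 1 + 1/2 = 3/2
1 + 1/(3/2) = 1 + 2/3 = 5/3
1 + 1/(5/3) = 1 + 3/5 = 8/5
7 + 1/(8/5) = 7 + 5/8 = 61/8

61/8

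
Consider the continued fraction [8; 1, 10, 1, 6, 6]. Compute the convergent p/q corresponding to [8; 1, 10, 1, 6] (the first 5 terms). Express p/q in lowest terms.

Start with 6.
1 + 1/(6/1) = 1 + 1/6 = 7/6
10 + 1/(7/6) = 10 + 6/7 = 76/7
1 + 1/(76/7) = 1 + 7/76 = 83/76
8 + 1/(83/76) = 8 + 76/83 = 740/83

740/83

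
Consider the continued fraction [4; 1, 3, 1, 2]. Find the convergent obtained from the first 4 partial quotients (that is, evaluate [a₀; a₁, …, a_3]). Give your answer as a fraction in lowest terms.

Start with 1.
3 + 1/(1/1) = 3 + 1/1 = 4/1
1 + 1/(4/1) = 1 + 1/4 = 5/4
4 + 1/(5/4) = 4 + 4/5 = 24/5

24/5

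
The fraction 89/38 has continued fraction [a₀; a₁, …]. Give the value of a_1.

89 ÷ 38 → quotient 2, remainder 13
38 ÷ 13 → quotient 2, remainder 12

2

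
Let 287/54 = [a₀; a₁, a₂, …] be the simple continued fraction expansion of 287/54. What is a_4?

Apply division with remainder until the remainder is 0:
287 = 5·54 + 17, so a_0 = 5
54 = 3·17 + 3, so a_1 = 3
17 = 5·3 + 2, so a_2 = 5
3 = 1·2 + 1, so a_3 = 1
2 = 2·1 + 0, so a_4 = 2

2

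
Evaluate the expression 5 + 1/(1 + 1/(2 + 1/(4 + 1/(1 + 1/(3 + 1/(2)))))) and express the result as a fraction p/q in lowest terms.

785/138

Start with 2.
3 + 1/(2/1) = 3 + 1/2 = 7/2
1 + 1/(7/2) = 1 + 2/7 = 9/7
4 + 1/(9/7) = 4 + 7/9 = 43/9
2 + 1/(43/9) = 2 + 9/43 = 95/43
1 + 1/(95/43) = 1 + 43/95 = 138/95
5 + 1/(138/95) = 5 + 95/138 = 785/138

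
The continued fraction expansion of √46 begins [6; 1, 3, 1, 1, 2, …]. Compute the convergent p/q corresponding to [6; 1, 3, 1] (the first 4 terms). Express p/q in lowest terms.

a_0 = 6: 6/1
a_1 = 1: 7/1
a_2 = 3: 27/4
a_3 = 1: 34/5

34/5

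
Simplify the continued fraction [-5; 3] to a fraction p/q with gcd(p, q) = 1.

Compute successive convergents:
a_0 = -5: -5/1
a_1 = 3: -14/3

-14/3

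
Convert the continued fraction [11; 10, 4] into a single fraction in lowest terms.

Starting at the tail and folding back:
Start with 4.
10 + 1/(4/1) = 10 + 1/4 = 41/4
11 + 1/(41/4) = 11 + 4/41 = 455/41

455/41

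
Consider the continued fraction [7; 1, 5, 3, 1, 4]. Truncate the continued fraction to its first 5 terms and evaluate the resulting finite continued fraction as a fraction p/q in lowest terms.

196/25

a_0 = 7: 7/1
a_1 = 1: 8/1
a_2 = 5: 47/6
a_3 = 3: 149/19
a_4 = 1: 196/25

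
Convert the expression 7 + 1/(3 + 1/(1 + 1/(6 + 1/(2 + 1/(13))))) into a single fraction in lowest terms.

5669/781

Compute successive convergents:
a_0 = 7: 7/1
a_1 = 3: 22/3
a_2 = 1: 29/4
a_3 = 6: 196/27
a_4 = 2: 421/58
a_5 = 13: 5669/781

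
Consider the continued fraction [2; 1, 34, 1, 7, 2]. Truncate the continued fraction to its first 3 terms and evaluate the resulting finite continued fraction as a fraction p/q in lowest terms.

104/35

Compute successive convergents:
a_0 = 2: 2/1
a_1 = 1: 3/1
a_2 = 34: 104/35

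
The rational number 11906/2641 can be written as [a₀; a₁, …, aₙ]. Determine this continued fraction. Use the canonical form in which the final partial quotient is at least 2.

[4; 1, 1, 30, 4, 1, 3, 2]

11906 ÷ 2641 → quotient 4, remainder 1342
2641 ÷ 1342 → quotient 1, remainder 1299
1342 ÷ 1299 → quotient 1, remainder 43
1299 ÷ 43 → quotient 30, remainder 9
43 ÷ 9 → quotient 4, remainder 7
9 ÷ 7 → quotient 1, remainder 2
7 ÷ 2 → quotient 3, remainder 1
2 ÷ 1 → quotient 2, remainder 0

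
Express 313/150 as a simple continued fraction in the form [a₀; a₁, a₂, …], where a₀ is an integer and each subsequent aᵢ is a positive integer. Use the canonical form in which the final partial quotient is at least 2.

Repeatedly divide and take the remainder:
313 ÷ 150 → quotient 2, remainder 13
150 ÷ 13 → quotient 11, remainder 7
13 ÷ 7 → quotient 1, remainder 6
7 ÷ 6 → quotient 1, remainder 1
6 ÷ 1 → quotient 6, remainder 0

[2; 11, 1, 1, 6]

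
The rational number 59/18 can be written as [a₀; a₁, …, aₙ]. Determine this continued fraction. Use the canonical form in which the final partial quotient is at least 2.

Repeatedly divide and take the remainder:
59 ÷ 18 → quotient 3, remainder 5
18 ÷ 5 → quotient 3, remainder 3
5 ÷ 3 → quotient 1, remainder 2
3 ÷ 2 → quotient 1, remainder 1
2 ÷ 1 → quotient 2, remainder 0

[3; 3, 1, 1, 2]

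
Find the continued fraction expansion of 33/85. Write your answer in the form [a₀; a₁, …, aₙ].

[0; 2, 1, 1, 2, 1, 4]

Run the Euclidean algorithm, recording each quotient:
⌊33/85⌋ = 0, remainder 33
⌊85/33⌋ = 2, remainder 19
⌊33/19⌋ = 1, remainder 14
⌊19/14⌋ = 1, remainder 5
⌊14/5⌋ = 2, remainder 4
⌊5/4⌋ = 1, remainder 1
⌊4/1⌋ = 4, remainder 0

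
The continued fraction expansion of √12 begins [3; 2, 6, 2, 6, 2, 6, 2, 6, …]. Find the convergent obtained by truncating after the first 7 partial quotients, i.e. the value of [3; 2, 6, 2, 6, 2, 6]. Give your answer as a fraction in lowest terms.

Use the convergent recurrence hₖ = aₖ·hₖ₋₁ + hₖ₋₂ (and likewise for the denominators kₖ):
a_0 = 3: 3/1
a_1 = 2: 7/2
a_2 = 6: 45/13
a_3 = 2: 97/28
a_4 = 6: 627/181
a_5 = 2: 1351/390
a_6 = 6: 8733/2521

8733/2521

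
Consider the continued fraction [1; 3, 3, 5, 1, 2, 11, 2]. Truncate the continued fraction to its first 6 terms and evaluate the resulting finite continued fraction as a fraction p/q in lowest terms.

233/179

Work from the innermost term outward:
Start with 2.
1 + 1/(2/1) = 1 + 1/2 = 3/2
5 + 1/(3/2) = 5 + 2/3 = 17/3
3 + 1/(17/3) = 3 + 3/17 = 54/17
3 + 1/(54/17) = 3 + 17/54 = 179/54
1 + 1/(179/54) = 1 + 54/179 = 233/179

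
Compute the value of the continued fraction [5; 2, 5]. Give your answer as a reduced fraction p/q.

Starting at the tail and folding back:
Start with 5.
2 + 1/(5/1) = 2 + 1/5 = 11/5
5 + 1/(11/5) = 5 + 5/11 = 60/11

60/11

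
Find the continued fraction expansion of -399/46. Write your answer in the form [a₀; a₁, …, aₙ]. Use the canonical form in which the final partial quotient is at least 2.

[-9; 3, 15]

-399 = -9·46 + 15, so a_0 = -9
46 = 3·15 + 1, so a_1 = 3
15 = 15·1 + 0, so a_2 = 15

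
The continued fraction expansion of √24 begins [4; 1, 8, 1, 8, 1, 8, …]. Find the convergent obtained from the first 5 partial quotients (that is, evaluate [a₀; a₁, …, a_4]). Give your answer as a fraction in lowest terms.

a_0 = 4: 4/1
a_1 = 1: 5/1
a_2 = 8: 44/9
a_3 = 1: 49/10
a_4 = 8: 436/89

436/89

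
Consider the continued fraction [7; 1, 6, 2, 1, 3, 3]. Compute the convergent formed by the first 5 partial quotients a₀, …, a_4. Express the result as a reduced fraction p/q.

Start with 1.
2 + 1/(1/1) = 2 + 1/1 = 3/1
6 + 1/(3/1) = 6 + 1/3 = 19/3
1 + 1/(19/3) = 1 + 3/19 = 22/19
7 + 1/(22/19) = 7 + 19/22 = 173/22

173/22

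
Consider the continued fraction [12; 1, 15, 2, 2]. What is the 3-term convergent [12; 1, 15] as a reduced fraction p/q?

207/16

Start with 15.
1 + 1/(15/1) = 1 + 1/15 = 16/15
12 + 1/(16/15) = 12 + 15/16 = 207/16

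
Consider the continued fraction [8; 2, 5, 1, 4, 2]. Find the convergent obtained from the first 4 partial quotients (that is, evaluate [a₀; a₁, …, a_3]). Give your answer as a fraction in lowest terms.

110/13

a_0 = 8: 8/1
a_1 = 2: 17/2
a_2 = 5: 93/11
a_3 = 1: 110/13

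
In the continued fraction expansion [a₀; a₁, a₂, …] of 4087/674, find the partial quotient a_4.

14

4087 ÷ 674 → quotient 6, remainder 43
674 ÷ 43 → quotient 15, remainder 29
43 ÷ 29 → quotient 1, remainder 14
29 ÷ 14 → quotient 2, remainder 1
14 ÷ 1 → quotient 14, remainder 0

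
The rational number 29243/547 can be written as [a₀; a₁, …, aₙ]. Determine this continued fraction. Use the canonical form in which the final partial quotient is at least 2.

[53; 2, 5, 1, 6, 6]

29243 ÷ 547 → quotient 53, remainder 252
547 ÷ 252 → quotient 2, remainder 43
252 ÷ 43 → quotient 5, remainder 37
43 ÷ 37 → quotient 1, remainder 6
37 ÷ 6 → quotient 6, remainder 1
6 ÷ 1 → quotient 6, remainder 0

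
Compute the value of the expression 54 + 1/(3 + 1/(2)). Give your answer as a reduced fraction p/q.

380/7

Start with 2.
3 + 1/(2/1) = 3 + 1/2 = 7/2
54 + 1/(7/2) = 54 + 2/7 = 380/7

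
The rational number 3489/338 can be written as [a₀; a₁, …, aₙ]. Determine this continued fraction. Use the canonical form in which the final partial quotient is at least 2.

[10; 3, 9, 1, 10]

⌊3489/338⌋ = 10, remainder 109
⌊338/109⌋ = 3, remainder 11
⌊109/11⌋ = 9, remainder 10
⌊11/10⌋ = 1, remainder 1
⌊10/1⌋ = 10, remainder 0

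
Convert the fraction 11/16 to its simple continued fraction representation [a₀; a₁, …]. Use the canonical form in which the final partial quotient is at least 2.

Apply division with remainder until the remainder is 0:
⌊11/16⌋ = 0, remainder 11
⌊16/11⌋ = 1, remainder 5
⌊11/5⌋ = 2, remainder 1
⌊5/1⌋ = 5, remainder 0

[0; 1, 2, 5]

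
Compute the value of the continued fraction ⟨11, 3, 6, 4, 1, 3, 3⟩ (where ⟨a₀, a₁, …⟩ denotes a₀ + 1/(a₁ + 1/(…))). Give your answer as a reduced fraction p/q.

13772/1217

Start with 3.
3 + 1/(3/1) = 3 + 1/3 = 10/3
1 + 1/(10/3) = 1 + 3/10 = 13/10
4 + 1/(13/10) = 4 + 10/13 = 62/13
6 + 1/(62/13) = 6 + 13/62 = 385/62
3 + 1/(385/62) = 3 + 62/385 = 1217/385
11 + 1/(1217/385) = 11 + 385/1217 = 13772/1217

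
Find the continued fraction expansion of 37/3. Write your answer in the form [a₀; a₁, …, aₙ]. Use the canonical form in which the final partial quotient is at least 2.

[12; 3]

Repeatedly divide and take the remainder:
⌊37/3⌋ = 12, remainder 1
⌊3/1⌋ = 3, remainder 0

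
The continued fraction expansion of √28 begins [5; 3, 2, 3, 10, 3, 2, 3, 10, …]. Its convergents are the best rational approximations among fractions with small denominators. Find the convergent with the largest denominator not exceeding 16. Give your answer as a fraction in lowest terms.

List convergents until the denominator exceeds the bound:
a_0 = 5: 5/1  (≤ bound)
a_1 = 3: 16/3  (≤ bound)
a_2 = 2: 37/7  (≤ bound)
a_3 = 3: 127/24  (> 16, stop)

37/7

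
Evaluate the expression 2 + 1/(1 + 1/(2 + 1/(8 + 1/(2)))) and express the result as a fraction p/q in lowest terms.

Start with 2.
8 + 1/(2/1) = 8 + 1/2 = 17/2
2 + 1/(17/2) = 2 + 2/17 = 36/17
1 + 1/(36/17) = 1 + 17/36 = 53/36
2 + 1/(53/36) = 2 + 36/53 = 142/53

142/53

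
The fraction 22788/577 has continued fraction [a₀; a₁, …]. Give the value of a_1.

2

22788 ÷ 577 → quotient 39, remainder 285
577 ÷ 285 → quotient 2, remainder 7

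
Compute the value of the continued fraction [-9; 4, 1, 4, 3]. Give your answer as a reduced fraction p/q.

Starting at the tail and folding back:
Start with 3.
4 + 1/(3/1) = 4 + 1/3 = 13/3
1 + 1/(13/3) = 1 + 3/13 = 16/13
4 + 1/(16/13) = 4 + 13/16 = 77/16
-9 + 1/(77/16) = -9 + 16/77 = -677/77

-677/77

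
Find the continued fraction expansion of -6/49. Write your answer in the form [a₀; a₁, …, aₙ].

-6 = -1·49 + 43, so a_0 = -1
49 = 1·43 + 6, so a_1 = 1
43 = 7·6 + 1, so a_2 = 7
6 = 6·1 + 0, so a_3 = 6

[-1; 1, 7, 6]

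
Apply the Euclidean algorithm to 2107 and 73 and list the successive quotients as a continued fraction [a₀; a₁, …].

Repeatedly divide and take the remainder:
⌊2107/73⌋ = 28, remainder 63
⌊73/63⌋ = 1, remainder 10
⌊63/10⌋ = 6, remainder 3
⌊10/3⌋ = 3, remainder 1
⌊3/1⌋ = 3, remainder 0

[28; 1, 6, 3, 3]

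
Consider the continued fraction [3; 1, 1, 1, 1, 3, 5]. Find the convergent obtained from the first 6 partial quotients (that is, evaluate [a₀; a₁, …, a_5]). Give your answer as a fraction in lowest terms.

65/18

Compute successive convergents:
a_0 = 3: 3/1
a_1 = 1: 4/1
a_2 = 1: 7/2
a_3 = 1: 11/3
a_4 = 1: 18/5
a_5 = 3: 65/18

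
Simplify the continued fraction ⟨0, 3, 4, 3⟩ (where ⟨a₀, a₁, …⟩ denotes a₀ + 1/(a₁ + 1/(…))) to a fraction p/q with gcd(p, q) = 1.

13/42

Start with 3.
4 + 1/(3/1) = 4 + 1/3 = 13/3
3 + 1/(13/3) = 3 + 3/13 = 42/13
0 + 1/(42/13) = 0 + 13/42 = 13/42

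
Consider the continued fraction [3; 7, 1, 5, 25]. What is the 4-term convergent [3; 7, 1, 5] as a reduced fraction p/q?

a_0 = 3: 3/1
a_1 = 7: 22/7
a_2 = 1: 25/8
a_3 = 5: 147/47

147/47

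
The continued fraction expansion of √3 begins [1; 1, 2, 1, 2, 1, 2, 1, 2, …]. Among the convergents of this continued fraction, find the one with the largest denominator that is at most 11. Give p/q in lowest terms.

19/11

a_0 = 1: 1/1  (≤ bound)
a_1 = 1: 2/1  (≤ bound)
a_2 = 2: 5/3  (≤ bound)
a_3 = 1: 7/4  (≤ bound)
a_4 = 2: 19/11  (≤ bound)
a_5 = 1: 26/15  (> 11, stop)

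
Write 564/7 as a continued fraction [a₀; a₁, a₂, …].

[80; 1, 1, 3]

⌊564/7⌋ = 80, remainder 4
⌊7/4⌋ = 1, remainder 3
⌊4/3⌋ = 1, remainder 1
⌊3/1⌋ = 3, remainder 0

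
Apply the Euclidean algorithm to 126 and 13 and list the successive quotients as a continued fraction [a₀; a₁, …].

[9; 1, 2, 4]

126 ÷ 13 → quotient 9, remainder 9
13 ÷ 9 → quotient 1, remainder 4
9 ÷ 4 → quotient 2, remainder 1
4 ÷ 1 → quotient 4, remainder 0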